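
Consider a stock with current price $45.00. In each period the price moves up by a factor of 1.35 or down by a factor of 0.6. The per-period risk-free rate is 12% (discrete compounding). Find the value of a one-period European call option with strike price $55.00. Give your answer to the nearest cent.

Risk-neutral probability p = (1 + 0.12 − 0.6)/(1.35 − 0.6) = 0.5200/0.7500 = 0.6933
Terminal stock prices: S_u = 60.75, S_d = 27
Terminal payoffs (S − K): max(5.75, 0) = 5.75, max(-28, 0) = 0
Node 0 (S = 45): V_0 = 1/1.12·[0.6933·5.7500 + 0.3067·0.0000] = 3.5595

$3.56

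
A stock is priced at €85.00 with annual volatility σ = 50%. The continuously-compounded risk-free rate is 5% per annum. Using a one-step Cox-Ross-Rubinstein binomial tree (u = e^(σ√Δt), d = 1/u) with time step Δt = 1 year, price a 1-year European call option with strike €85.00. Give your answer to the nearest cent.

CRR parameters: u = e^(σ√Δt) = e^(0.5·√1) = 1.6487, d = 1/u = 0.6065
Per-period rate: rΔt = 0.05·1 = 0.05, so R = e^0.05 = 1.0513
Risk-neutral probability p = (e^0.05 − 0.6065)/(1.6487 − 0.6065) = 0.4447/1.0422 = 0.4267
Terminal stock prices: S_u = 140.1, S_d = 51.56
Terminal payoffs (S − K): max(55.14, 0) = 55.14, max(-33.44, 0) = 0
Node 0 (S = 85): V_0 = e^(−0.05)·[0.4267·55.1413 + 0.5733·0.0000] = 22.3832

€22.38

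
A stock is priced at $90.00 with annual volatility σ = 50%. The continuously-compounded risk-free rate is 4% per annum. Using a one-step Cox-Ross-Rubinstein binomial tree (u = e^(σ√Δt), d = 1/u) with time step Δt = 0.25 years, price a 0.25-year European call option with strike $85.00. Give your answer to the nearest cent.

CRR parameters: u = e^(σ√Δt) = e^(0.5·√0.25) = 1.2840, d = 1/u = 0.7788
Per-period rate: rΔt = 0.04·0.25 = 0.01, so R = e^0.01 = 1.0101
Risk-neutral probability p = (e^0.01 − 0.7788)/(1.2840 − 0.7788) = 0.2312/0.5052 = 0.4577
Terminal stock prices: S_u = 115.6, S_d = 70.09
Terminal payoffs (S − K): max(30.56, 0) = 30.56, max(-14.91, 0) = 0
Node 0 (S = 90): V_0 = e^(−0.01)·[0.4577·30.5623 + 0.5423·0.0000] = 13.8497

$13.85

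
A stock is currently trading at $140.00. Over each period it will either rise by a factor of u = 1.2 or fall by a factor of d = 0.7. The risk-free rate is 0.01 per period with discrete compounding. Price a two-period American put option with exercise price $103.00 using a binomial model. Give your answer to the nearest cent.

$4.87

Risk-neutral probability p = (1 + 0.01 − 0.7)/(1.2 − 0.7) = 0.3100/0.5000 = 0.6200
Terminal stock prices: S_uu = 201.6, S_ud = 117.6, S_dd = 68.6
Terminal payoffs (K − S): max(-98.6, 0) = 0, max(-14.6, 0) = 0, max(34.4, 0) = 34.4
Node u (S = 168): continuation = 1/1.01·[0.6200·0.0000 + 0.3800·0.0000] = 0.0000; exercise value = 0.0000 ≤ continuation, so V_u = 0.0000
Node d (S = 98): continuation = 1/1.01·[0.6200·0.0000 + 0.3800·34.4000] = 12.9426; exercise value = 5.0000 ≤ continuation, so V_d = 12.9426
Node 0 (S = 140): continuation = 1/1.01·[0.6200·0.0000 + 0.3800·12.9426] = 4.8695; exercise value = 0.0000 ≤ continuation, so V_0 = 4.8695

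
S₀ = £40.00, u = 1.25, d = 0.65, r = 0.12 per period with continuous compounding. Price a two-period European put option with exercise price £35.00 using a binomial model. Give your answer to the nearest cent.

Risk-neutral probability p = (e^0.12 − 0.65)/(1.25 − 0.65) = 0.4775/0.6000 = 0.7958
Terminal stock prices: S_uu = 62.5, S_ud = 32.5, S_dd = 16.9
Terminal payoffs (K − S): max(-27.5, 0) = 0, max(2.5, 0) = 2.5, max(18.1, 0) = 18.1
Node u (S = 50): V_u = e^(−0.12)·[0.7958·0.0000 + 0.2042·2.5000] = 0.4527
Node d (S = 26): V_d = e^(−0.12)·[0.7958·2.5000 + 0.2042·18.1000] = 5.0422
Node 0 (S = 40): V_0 = e^(−0.12)·[0.7958·0.4527 + 0.2042·5.0422] = 1.2326

£1.23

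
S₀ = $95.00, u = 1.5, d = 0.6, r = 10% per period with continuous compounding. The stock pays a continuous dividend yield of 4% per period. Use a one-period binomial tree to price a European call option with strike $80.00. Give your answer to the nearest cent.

$29.02

Per-period risk-free factor R = e^0.1 = 1.1052; dividend-adjusted growth = e^(0.1−0.04) = 1.0618.
Risk-neutral probability p = (1.0618 − 0.6)/(1.5 − 0.6) = 0.4618/0.9000 = 0.5132
Terminal stock prices: S_u = 142.5, S_d = 57
Terminal payoffs (S − K): max(62.5, 0) = 62.5, max(-23, 0) = 0
Node 0 (S = 95): V_0 = e^(−0.1)·[0.5132·62.5000 + 0.4868·0.0000] = 29.0199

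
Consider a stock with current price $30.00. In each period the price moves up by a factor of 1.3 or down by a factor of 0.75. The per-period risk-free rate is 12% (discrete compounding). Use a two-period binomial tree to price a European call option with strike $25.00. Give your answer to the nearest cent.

Risk-neutral probability p = (1 + 0.12 − 0.75)/(1.3 − 0.75) = 0.3700/0.5500 = 0.6727
Terminal stock prices: S_uu = 50.7, S_ud = 29.25, S_dd = 16.88
Terminal payoffs (S − K): max(25.7, 0) = 25.7, max(4.25, 0) = 4.25, max(-8.125, 0) = 0
Node u (S = 39): V_u = 1/1.12·[0.6727·25.7000 + 0.3273·4.2500] = 16.6786
Node d (S = 22.5): V_d = 1/1.12·[0.6727·4.2500 + 0.3273·0.0000] = 2.5528
Node 0 (S = 30): V_0 = 1/1.12·[0.6727·16.6786 + 0.3273·2.5528] = 10.7639

$10.76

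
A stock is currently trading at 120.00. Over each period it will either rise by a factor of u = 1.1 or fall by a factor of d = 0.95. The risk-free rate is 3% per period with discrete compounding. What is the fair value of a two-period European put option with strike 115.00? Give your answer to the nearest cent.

1.38

Risk-neutral probability p = (1 + 0.03 − 0.95)/(1.1 − 0.95) = 0.0800/0.1500 = 0.5333
Terminal stock prices: S_uu = 145.2, S_ud = 125.4, S_dd = 108.3
Terminal payoffs (K − S): max(-30.2, 0) = 0, max(-10.4, 0) = 0, max(6.7, 0) = 6.7
Node u (S = 132): V_u = 1/1.03·[0.5333·0.0000 + 0.4667·0.0000] = 0.0000
Node d (S = 114): V_d = 1/1.03·[0.5333·0.0000 + 0.4667·6.7000] = 3.0356
Node 0 (S = 120): V_0 = 1/1.03·[0.5333·0.0000 + 0.4667·3.0356] = 1.3754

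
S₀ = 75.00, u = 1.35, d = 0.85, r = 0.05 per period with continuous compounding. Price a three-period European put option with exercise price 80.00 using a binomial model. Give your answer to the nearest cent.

8.77

Risk-neutral probability p = (e^0.05 − 0.85)/(1.35 − 0.85) = 0.2013/0.5000 = 0.4025
Terminal stock prices: S_uuu = 184.5, S_uud = 116.2, S_udd = 73.15, S_ddd = 46.06
Terminal payoffs (K − S): max(-104.5, 0) = 0, max(-36.18, 0) = 0, max(6.847, 0) = 6.847, max(33.94, 0) = 33.94
Node uu (S = 136.7): V_uu = e^(−0.05)·[0.4025·0.0000 + 0.5975·0.0000] = 0.0000
Node ud (S = 86.06): V_ud = e^(−0.05)·[0.4025·0.0000 + 0.5975·6.8469] = 3.8912
Node dd (S = 54.19): V_dd = e^(−0.05)·[0.4025·6.8469 + 0.5975·33.9406] = 21.9109
Node u (S = 101.2): V_u = e^(−0.05)·[0.4025·0.0000 + 0.5975·3.8912] = 2.2115
Node d (S = 63.75): V_d = e^(−0.05)·[0.4025·3.8912 + 0.5975·21.9109] = 13.9423
Node 0 (S = 75): V_0 = e^(−0.05)·[0.4025·2.2115 + 0.5975·13.9423] = 8.7705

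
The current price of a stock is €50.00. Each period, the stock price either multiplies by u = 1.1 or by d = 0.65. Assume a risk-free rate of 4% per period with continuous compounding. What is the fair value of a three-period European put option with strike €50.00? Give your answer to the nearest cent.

€3.96

Risk-neutral probability p = (e^0.04 − 0.65)/(1.1 − 0.65) = 0.3908/0.4500 = 0.8685
Terminal stock prices: S_uuu = 66.55, S_uud = 39.33, S_udd = 23.24, S_ddd = 13.73
Terminal payoffs (K − S): max(-16.55, 0) = 0, max(10.67, 0) = 10.67, max(26.76, 0) = 26.76, max(36.27, 0) = 36.27
Node uu (S = 60.5): V_uu = e^(−0.04)·[0.8685·0.0000 + 0.1315·10.6750] = 1.3490
Node ud (S = 35.75): V_ud = e^(−0.04)·[0.8685·10.6750 + 0.1315·26.7625] = 12.2895
Node dd (S = 21.13): V_dd = e^(−0.04)·[0.8685·26.7625 + 0.1315·36.2687] = 26.9145
Node u (S = 55): V_u = e^(−0.04)·[0.8685·1.3490 + 0.1315·12.2895] = 2.6787
Node d (S = 32.5): V_d = e^(−0.04)·[0.8685·12.2895 + 0.1315·26.9145] = 13.6558
Node 0 (S = 50): V_0 = e^(−0.04)·[0.8685·2.6787 + 0.1315·13.6558] = 3.9609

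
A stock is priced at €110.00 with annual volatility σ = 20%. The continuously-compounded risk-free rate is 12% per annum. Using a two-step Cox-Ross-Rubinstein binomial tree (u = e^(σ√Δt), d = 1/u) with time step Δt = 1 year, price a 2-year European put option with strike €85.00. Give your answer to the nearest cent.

CRR parameters: u = e^(σ√Δt) = e^(0.2·√1) = 1.2214, d = 1/u = 0.8187
Per-period rate: rΔt = 0.12·1 = 0.12, so R = e^0.12 = 1.1275
Risk-neutral probability p = (e^0.12 − 0.8187)/(1.2214 − 0.8187) = 0.3088/0.4027 = 0.7668
Terminal stock prices: S_uu = 164.1, S_ud = 110, S_dd = 73.74
Terminal payoffs (K − S): max(-79.1, 0) = 0, max(-25, 0) = 0, max(11.26, 0) = 11.26
Node u (S = 134.4): V_u = e^(−0.12)·[0.7668·0.0000 + 0.2332·0.0000] = 0.0000
Node d (S = 90.06): V_d = e^(−0.12)·[0.7668·0.0000 + 0.2332·11.2648] = 2.3300
Node 0 (S = 110): V_0 = e^(−0.12)·[0.7668·0.0000 + 0.2332·2.3300] = 0.4819

€0.48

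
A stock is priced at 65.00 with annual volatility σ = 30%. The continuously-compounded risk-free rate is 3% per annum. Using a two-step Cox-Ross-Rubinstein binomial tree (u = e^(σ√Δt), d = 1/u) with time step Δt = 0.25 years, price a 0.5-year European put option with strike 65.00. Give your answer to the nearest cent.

CRR parameters: u = e^(σ√Δt) = e^(0.3·√0.25) = 1.1618, d = 1/u = 0.8607
Per-period rate: rΔt = 0.03·0.25 = 0.0075, so R = e^0.0075 = 1.0075
Risk-neutral probability p = (e^0.0075 − 0.8607)/(1.1618 − 0.8607) = 0.1468/0.3011 = 0.4876
Terminal stock prices: S_uu = 87.74, S_ud = 65, S_dd = 48.15
Terminal payoffs (K − S): max(-22.74, 0) = 0, max(0, 0) = 0, max(16.85, 0) = 16.85
Node u (S = 75.52): V_u = e^(−0.0075)·[0.4876·0.0000 + 0.5124·0.0000] = 0.0000
Node d (S = 55.95): V_d = e^(−0.0075)·[0.4876·0.0000 + 0.5124·16.8468] = 8.5683
Node 0 (S = 65): V_0 = e^(−0.0075)·[0.4876·0.0000 + 0.5124·8.5683] = 4.3578

4.36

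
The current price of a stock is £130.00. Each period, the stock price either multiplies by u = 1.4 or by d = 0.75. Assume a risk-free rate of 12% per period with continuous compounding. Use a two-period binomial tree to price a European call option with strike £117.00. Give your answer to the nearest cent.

£44.03

Risk-neutral probability p = (e^0.12 − 0.75)/(1.4 − 0.75) = 0.3775/0.6500 = 0.5808
Terminal stock prices: S_uu = 254.8, S_ud = 136.5, S_dd = 73.12
Terminal payoffs (S − K): max(137.8, 0) = 137.8, max(19.5, 0) = 19.5, max(-43.88, 0) = 0
Node u (S = 182): V_u = e^(−0.12)·[0.5808·137.8000 + 0.4192·19.5000] = 78.2303
Node d (S = 97.5): V_d = e^(−0.12)·[0.5808·19.5000 + 0.4192·0.0000] = 10.0443
Node 0 (S = 130): V_0 = e^(−0.12)·[0.5808·78.2303 + 0.4192·10.0443] = 44.0305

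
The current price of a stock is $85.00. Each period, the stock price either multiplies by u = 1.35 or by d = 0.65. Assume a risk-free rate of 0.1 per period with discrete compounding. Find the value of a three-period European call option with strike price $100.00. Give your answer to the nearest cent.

$22.01

Risk-neutral probability p = (1 + 0.1 − 0.65)/(1.35 − 0.65) = 0.4500/0.7000 = 0.6429
Terminal stock prices: S_uuu = 209.1, S_uud = 100.7, S_udd = 48.48, S_ddd = 23.34
Terminal payoffs (S − K): max(109.1, 0) = 109.1, max(0.6931, 0) = 0.6931, max(-51.52, 0) = 0, max(-76.66, 0) = 0
Node uu (S = 154.9): V_uu = 1/1.1·[0.6429·109.1319 + 0.3571·0.6931] = 64.0034
Node ud (S = 74.59): V_ud = 1/1.1·[0.6429·0.6931 + 0.3571·0.0000] = 0.4051
Node dd (S = 35.91): V_dd = 1/1.1·[0.6429·0.0000 + 0.3571·0.0000] = 0.0000
Node u (S = 114.8): V_u = 1/1.1·[0.6429·64.0034 + 0.3571·0.4051] = 37.5361
Node d (S = 55.25): V_d = 1/1.1·[0.6429·0.4051 + 0.3571·0.0000] = 0.2367
Node 0 (S = 85): V_0 = 1/1.1·[0.6429·37.5361 + 0.3571·0.2367] = 22.0135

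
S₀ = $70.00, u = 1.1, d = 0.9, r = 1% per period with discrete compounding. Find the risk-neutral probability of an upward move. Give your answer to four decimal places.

Risk-neutral probability p = (1 + 0.01 − 0.9)/(1.1 − 0.9) = 0.1100/0.2000 = 0.5500

p = 0.5500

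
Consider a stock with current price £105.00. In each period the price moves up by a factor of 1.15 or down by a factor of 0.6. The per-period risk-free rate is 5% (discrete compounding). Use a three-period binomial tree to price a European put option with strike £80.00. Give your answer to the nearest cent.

£2.86

Risk-neutral probability p = (1 + 0.05 − 0.6)/(1.15 − 0.6) = 0.4500/0.5500 = 0.8182
Terminal stock prices: S_uuu = 159.7, S_uud = 83.32, S_udd = 43.47, S_ddd = 22.68
Terminal payoffs (K − S): max(-79.69, 0) = 0, max(-3.317, 0) = 0, max(36.53, 0) = 36.53, max(57.32, 0) = 57.32
Node uu (S = 138.9): V_uu = 1/1.05·[0.8182·0.0000 + 0.1818·0.0000] = 0.0000
Node ud (S = 72.45): V_ud = 1/1.05·[0.8182·0.0000 + 0.1818·36.5300] = 6.3255
Node dd (S = 37.8): V_dd = 1/1.05·[0.8182·36.5300 + 0.1818·57.3200] = 38.3905
Node u (S = 120.7): V_u = 1/1.05·[0.8182·0.0000 + 0.1818·6.3255] = 1.0953
Node d (S = 63): V_d = 1/1.05·[0.8182·6.3255 + 0.1818·38.3905] = 11.5767
Node 0 (S = 105): V_0 = 1/1.05·[0.8182·1.0953 + 0.1818·11.5767] = 2.8581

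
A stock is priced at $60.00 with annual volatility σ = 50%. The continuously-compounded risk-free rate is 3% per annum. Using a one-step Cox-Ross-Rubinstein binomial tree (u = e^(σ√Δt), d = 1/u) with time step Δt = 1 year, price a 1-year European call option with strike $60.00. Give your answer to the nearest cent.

CRR parameters: u = e^(σ√Δt) = e^(0.5·√1) = 1.6487, d = 1/u = 0.6065
Per-period rate: rΔt = 0.03·1 = 0.03, so R = e^0.03 = 1.0305
Risk-neutral probability p = (e^0.03 − 0.6065)/(1.6487 − 0.6065) = 0.4239/1.0422 = 0.4068
Terminal stock prices: S_u = 98.92, S_d = 36.39
Terminal payoffs (S − K): max(38.92, 0) = 38.92, max(-23.61, 0) = 0
Node 0 (S = 60): V_0 = e^(−0.03)·[0.4068·38.9233 + 0.5932·0.0000] = 15.3646

$15.36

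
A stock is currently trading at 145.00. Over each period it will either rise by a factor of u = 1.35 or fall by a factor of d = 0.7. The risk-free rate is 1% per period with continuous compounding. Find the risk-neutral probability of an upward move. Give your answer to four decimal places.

p = 0.4770

Risk-neutral probability p = (e^0.01 − 0.7)/(1.35 − 0.7) = 0.3101/0.6500 = 0.4770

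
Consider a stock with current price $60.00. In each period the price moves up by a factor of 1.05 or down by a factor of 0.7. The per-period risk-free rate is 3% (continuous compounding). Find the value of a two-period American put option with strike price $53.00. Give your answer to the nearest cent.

Risk-neutral probability p = (e^0.03 − 0.7)/(1.05 − 0.7) = 0.3305/0.3500 = 0.9442
Terminal stock prices: S_uu = 66.15, S_ud = 44.1, S_dd = 29.4
Terminal payoffs (K − S): max(-13.15, 0) = 0, max(8.9, 0) = 8.9, max(23.6, 0) = 23.6
Node u (S = 63): continuation = e^(−0.03)·[0.9442·0.0000 + 0.0558·8.9000] = 0.4823; exercise value = 0.0000 ≤ continuation, so V_u = 0.4823
Node d (S = 42): continuation = e^(−0.03)·[0.9442·8.9000 + 0.0558·23.6000] = 9.4336; exercise value = 11.0000 > continuation, so V_d = 11.0000 (exercise)
Node 0 (S = 60): continuation = e^(−0.03)·[0.9442·0.4823 + 0.0558·11.0000] = 1.0381; exercise value = 0.0000 ≤ continuation, so V_0 = 1.0381

$1.04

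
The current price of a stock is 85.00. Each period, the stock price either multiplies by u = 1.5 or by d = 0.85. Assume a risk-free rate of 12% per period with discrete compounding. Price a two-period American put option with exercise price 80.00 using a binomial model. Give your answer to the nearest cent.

Risk-neutral probability p = (1 + 0.12 − 0.85)/(1.5 − 0.85) = 0.2700/0.6500 = 0.4154
Terminal stock prices: S_uu = 191.2, S_ud = 108.4, S_dd = 61.41
Terminal payoffs (K − S): max(-111.2, 0) = 0, max(-28.38, 0) = 0, max(18.59, 0) = 18.59
Node u (S = 127.5): continuation = 1/1.12·[0.4154·0.0000 + 0.5846·0.0000] = 0.0000; exercise value = 0.0000 ≤ continuation, so V_u = 0.0000
Node d (S = 72.25): continuation = 1/1.12·[0.4154·0.0000 + 0.5846·18.5875] = 9.7023; exercise value = 7.7500 ≤ continuation, so V_d = 9.7023
Node 0 (S = 85): continuation = 1/1.12·[0.4154·0.0000 + 0.5846·9.7023] = 5.0644; exercise value = 0.0000 ≤ continuation, so V_0 = 5.0644

5.06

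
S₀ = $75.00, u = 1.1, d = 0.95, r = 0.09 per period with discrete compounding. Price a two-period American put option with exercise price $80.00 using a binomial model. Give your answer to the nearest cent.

$5.00

Risk-neutral probability p = (1 + 0.09 − 0.95)/(1.1 − 0.95) = 0.1400/0.1500 = 0.9333
Terminal stock prices: S_uu = 90.75, S_ud = 78.38, S_dd = 67.69
Terminal payoffs (K − S): max(-10.75, 0) = 0, max(1.625, 0) = 1.625, max(12.31, 0) = 12.31
Node u (S = 82.5): continuation = 1/1.09·[0.9333·0.0000 + 0.0667·1.6250] = 0.0994; exercise value = 0.0000 ≤ continuation, so V_u = 0.0994
Node d (S = 71.25): continuation = 1/1.09·[0.9333·1.6250 + 0.0667·12.3125] = 2.1445; exercise value = 8.7500 > continuation, so V_d = 8.7500 (exercise)
Node 0 (S = 75): continuation = 1/1.09·[0.9333·0.0994 + 0.0667·8.7500] = 0.6203; exercise value = 5.0000 > continuation, so V_0 = 5.0000 (exercise)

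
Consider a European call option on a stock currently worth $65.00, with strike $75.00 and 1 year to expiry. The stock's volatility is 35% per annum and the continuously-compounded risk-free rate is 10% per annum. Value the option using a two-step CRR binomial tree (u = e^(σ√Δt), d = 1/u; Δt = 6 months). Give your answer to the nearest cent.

CRR parameters: u = e^(σ√Δt) = e^(0.35·√0.5) = 1.2808, d = 1/u = 0.7808
Per-period rate: rΔt = 0.1·0.5 = 0.05, so R = e^0.05 = 1.0513
Risk-neutral probability p = (e^0.05 − 0.7808)/(1.2808 − 0.7808) = 0.2705/0.5000 = 0.5410
Terminal stock prices: S_uu = 106.6, S_ud = 65, S_dd = 39.62
Terminal payoffs (S − K): max(31.63, 0) = 31.63, max(-10, 0) = 0, max(-35.38, 0) = 0
Node u (S = 83.25): V_u = e^(−0.05)·[0.5410·31.6297 + 0.4590·0.0000] = 16.2764
Node d (S = 50.75): V_d = e^(−0.05)·[0.5410·0.0000 + 0.4590·0.0000] = 0.0000
Node 0 (S = 65): V_0 = e^(−0.05)·[0.5410·16.2764 + 0.4590·0.0000] = 8.3757

$8.38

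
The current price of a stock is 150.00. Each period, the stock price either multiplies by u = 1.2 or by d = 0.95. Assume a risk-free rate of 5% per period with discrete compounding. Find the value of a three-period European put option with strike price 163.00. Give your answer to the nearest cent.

6.62

Risk-neutral probability p = (1 + 0.05 − 0.95)/(1.2 − 0.95) = 0.1000/0.2500 = 0.4000
Terminal stock prices: S_uuu = 259.2, S_uud = 205.2, S_udd = 162.4, S_ddd = 128.6
Terminal payoffs (K − S): max(-96.2, 0) = 0, max(-42.2, 0) = 0, max(0.55, 0) = 0.55, max(34.39, 0) = 34.39
Node uu (S = 216): V_uu = 1/1.05·[0.4000·0.0000 + 0.6000·0.0000] = 0.0000
Node ud (S = 171): V_ud = 1/1.05·[0.4000·0.0000 + 0.6000·0.5500] = 0.3143
Node dd (S = 135.4): V_dd = 1/1.05·[0.4000·0.5500 + 0.6000·34.3938] = 19.8631
Node u (S = 180): V_u = 1/1.05·[0.4000·0.0000 + 0.6000·0.3143] = 0.1796
Node d (S = 142.5): V_d = 1/1.05·[0.4000·0.3143 + 0.6000·19.8631] = 11.4701
Node 0 (S = 150): V_0 = 1/1.05·[0.4000·0.1796 + 0.6000·11.4701] = 6.6227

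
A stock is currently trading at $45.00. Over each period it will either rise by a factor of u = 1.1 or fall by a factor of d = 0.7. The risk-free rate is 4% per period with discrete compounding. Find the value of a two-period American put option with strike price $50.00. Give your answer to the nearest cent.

$5.00

Risk-neutral probability p = (1 + 0.04 − 0.7)/(1.1 − 0.7) = 0.3400/0.4000 = 0.8500
Terminal stock prices: S_uu = 54.45, S_ud = 34.65, S_dd = 22.05
Terminal payoffs (K − S): max(-4.45, 0) = 0, max(15.35, 0) = 15.35, max(27.95, 0) = 27.95
Node u (S = 49.5): continuation = 1/1.04·[0.8500·0.0000 + 0.1500·15.3500] = 2.2139; exercise value = 0.5000 ≤ continuation, so V_u = 2.2139
Node d (S = 31.5): continuation = 1/1.04·[0.8500·15.3500 + 0.1500·27.9500] = 16.5769; exercise value = 18.5000 > continuation, so V_d = 18.5000 (exercise)
Node 0 (S = 45): continuation = 1/1.04·[0.8500·2.2139 + 0.1500·18.5000] = 4.4777; exercise value = 5.0000 > continuation, so V_0 = 5.0000 (exercise)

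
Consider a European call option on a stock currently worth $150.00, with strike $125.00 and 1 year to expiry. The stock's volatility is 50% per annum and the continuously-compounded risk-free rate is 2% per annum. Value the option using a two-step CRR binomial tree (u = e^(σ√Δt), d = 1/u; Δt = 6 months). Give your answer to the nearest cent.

$43.93

CRR parameters: u = e^(σ√Δt) = e^(0.5·√0.5) = 1.4241, d = 1/u = 0.7022
Per-period rate: rΔt = 0.02·0.5 = 0.01, so R = e^0.01 = 1.0101
Risk-neutral probability p = (e^0.01 − 0.7022)/(1.4241 − 0.7022) = 0.3079/0.7219 = 0.4264
Terminal stock prices: S_uu = 304.2, S_ud = 150, S_dd = 73.96
Terminal payoffs (S − K): max(179.2, 0) = 179.2, max(25, 0) = 25, max(-51.04, 0) = 0
Node u (S = 213.6): V_u = e^(−0.01)·[0.4264·179.2172 + 0.5736·25.0000] = 89.8616
Node d (S = 105.3): V_d = e^(−0.01)·[0.4264·25.0000 + 0.5736·0.0000] = 10.5550
Node 0 (S = 150): V_0 = e^(−0.01)·[0.4264·89.8616 + 0.5736·10.5550] = 43.9331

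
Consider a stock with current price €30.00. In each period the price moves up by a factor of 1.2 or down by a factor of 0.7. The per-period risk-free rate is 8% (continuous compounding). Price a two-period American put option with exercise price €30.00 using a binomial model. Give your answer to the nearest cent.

€2.67

Risk-neutral probability p = (e^0.08 − 0.7)/(1.2 − 0.7) = 0.3833/0.5000 = 0.7666
Terminal stock prices: S_uu = 43.2, S_ud = 25.2, S_dd = 14.7
Terminal payoffs (K − S): max(-13.2, 0) = 0, max(4.8, 0) = 4.8, max(15.3, 0) = 15.3
Node u (S = 36): continuation = e^(−0.08)·[0.7666·0.0000 + 0.2334·4.8000] = 1.0343; exercise value = 0.0000 ≤ continuation, so V_u = 1.0343
Node d (S = 21): continuation = e^(−0.08)·[0.7666·4.8000 + 0.2334·15.3000] = 6.6935; exercise value = 9.0000 > continuation, so V_d = 9.0000 (exercise)
Node 0 (S = 30): continuation = e^(−0.08)·[0.7666·1.0343 + 0.2334·9.0000] = 2.6712; exercise value = 0.0000 ≤ continuation, so V_0 = 2.6712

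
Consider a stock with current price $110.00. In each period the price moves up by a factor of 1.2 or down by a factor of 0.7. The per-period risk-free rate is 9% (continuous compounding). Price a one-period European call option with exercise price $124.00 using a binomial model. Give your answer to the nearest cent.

Risk-neutral probability p = (e^0.09 − 0.7)/(1.2 − 0.7) = 0.3942/0.5000 = 0.7883
Terminal stock prices: S_u = 132, S_d = 77
Terminal payoffs (S − K): max(8, 0) = 8, max(-47, 0) = 0
Node 0 (S = 110): V_0 = e^(−0.09)·[0.7883·8.0000 + 0.2117·0.0000] = 5.7640

$5.76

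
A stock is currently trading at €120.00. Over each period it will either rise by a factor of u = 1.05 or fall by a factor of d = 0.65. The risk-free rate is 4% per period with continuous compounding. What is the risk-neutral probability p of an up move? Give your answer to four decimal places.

Risk-neutral probability p = (e^0.04 − 0.65)/(1.05 − 0.65) = 0.3908/0.4000 = 0.9770

p = 0.9770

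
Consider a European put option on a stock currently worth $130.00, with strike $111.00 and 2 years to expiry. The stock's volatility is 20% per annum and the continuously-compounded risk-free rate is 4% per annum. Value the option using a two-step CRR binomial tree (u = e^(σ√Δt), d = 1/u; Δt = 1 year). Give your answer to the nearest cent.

$4.43

CRR parameters: u = e^(σ√Δt) = e^(0.2·√1) = 1.2214, d = 1/u = 0.8187
Per-period rate: rΔt = 0.04·1 = 0.04, so R = e^0.04 = 1.0408
Risk-neutral probability p = (e^0.04 − 0.8187)/(1.2214 − 0.8187) = 0.2221/0.4027 = 0.5515
Terminal stock prices: S_uu = 193.9, S_ud = 130, S_dd = 87.14
Terminal payoffs (K − S): max(-82.94, 0) = 0, max(-19, 0) = 0, max(23.86, 0) = 23.86
Node u (S = 158.8): V_u = e^(−0.04)·[0.5515·0.0000 + 0.4485·0.0000] = 0.0000
Node d (S = 106.4): V_d = e^(−0.04)·[0.5515·0.0000 + 0.4485·23.8584] = 10.2806
Node 0 (S = 130): V_0 = e^(−0.04)·[0.5515·0.0000 + 0.4485·10.2806] = 4.4299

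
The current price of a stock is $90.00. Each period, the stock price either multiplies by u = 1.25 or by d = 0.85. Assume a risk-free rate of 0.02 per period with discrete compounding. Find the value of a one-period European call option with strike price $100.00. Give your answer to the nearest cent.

$5.21

Risk-neutral probability p = (1 + 0.02 − 0.85)/(1.25 − 0.85) = 0.1700/0.4000 = 0.4250
Terminal stock prices: S_u = 112.5, S_d = 76.5
Terminal payoffs (S − K): max(12.5, 0) = 12.5, max(-23.5, 0) = 0
Node 0 (S = 90): V_0 = 1/1.02·[0.4250·12.5000 + 0.5750·0.0000] = 5.2083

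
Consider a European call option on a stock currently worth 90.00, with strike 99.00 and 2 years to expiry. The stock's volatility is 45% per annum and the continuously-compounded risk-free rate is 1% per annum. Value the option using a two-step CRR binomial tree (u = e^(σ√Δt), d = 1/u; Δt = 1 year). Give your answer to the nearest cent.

19.21

CRR parameters: u = e^(σ√Δt) = e^(0.45·√1) = 1.5683, d = 1/u = 0.6376
Per-period rate: rΔt = 0.01·1 = 0.01, so R = e^0.01 = 1.0101
Risk-neutral probability p = (e^0.01 − 0.6376)/(1.5683 − 0.6376) = 0.3724/0.9307 = 0.4002
Terminal stock prices: S_uu = 221.4, S_ud = 90, S_dd = 36.59
Terminal payoffs (S − K): max(122.4, 0) = 122.4, max(-9, 0) = 0, max(-62.41, 0) = 0
Node u (S = 141.1): V_u = e^(−0.01)·[0.4002·122.3643 + 0.5998·0.0000] = 48.4780
Node d (S = 57.39): V_d = e^(−0.01)·[0.4002·0.0000 + 0.5998·0.0000] = 0.0000
Node 0 (S = 90): V_0 = e^(−0.01)·[0.4002·48.4780 + 0.5998·0.0000] = 19.2059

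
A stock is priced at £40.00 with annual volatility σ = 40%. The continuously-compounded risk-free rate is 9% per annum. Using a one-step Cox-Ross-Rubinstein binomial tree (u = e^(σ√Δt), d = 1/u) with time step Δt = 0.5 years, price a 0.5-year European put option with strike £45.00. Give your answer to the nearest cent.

£6.96

CRR parameters: u = e^(σ√Δt) = e^(0.4·√0.5) = 1.3269, d = 1/u = 0.7536
Per-period rate: rΔt = 0.09·0.5 = 0.045, so R = e^0.045 = 1.0460
Risk-neutral probability p = (e^0.045 − 0.7536)/(1.3269 − 0.7536) = 0.2924/0.5733 = 0.5100
Terminal stock prices: S_u = 53.08, S_d = 30.15
Terminal payoffs (K − S): max(-8.076, 0) = 0, max(14.85, 0) = 14.85
Node 0 (S = 40): V_0 = e^(−0.045)·[0.5100·0.0000 + 0.4900·14.8545] = 6.9577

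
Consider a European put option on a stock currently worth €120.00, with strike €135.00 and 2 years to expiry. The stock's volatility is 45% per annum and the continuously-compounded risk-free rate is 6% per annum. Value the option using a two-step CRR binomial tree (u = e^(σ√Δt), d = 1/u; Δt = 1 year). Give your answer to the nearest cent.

CRR parameters: u = e^(σ√Δt) = e^(0.45·√1) = 1.5683, d = 1/u = 0.6376
Per-period rate: rΔt = 0.06·1 = 0.06, so R = e^0.06 = 1.0618
Risk-neutral probability p = (e^0.06 − 0.6376)/(1.5683 − 0.6376) = 0.4242/0.9307 = 0.4558
Terminal stock prices: S_uu = 295.2, S_ud = 120, S_dd = 48.79
Terminal payoffs (K − S): max(-160.2, 0) = 0, max(15, 0) = 15, max(86.21, 0) = 86.21
Node u (S = 188.2): V_u = e^(−0.06)·[0.4558·0.0000 + 0.5442·15.0000] = 7.6876
Node d (S = 76.52): V_d = e^(−0.06)·[0.4558·15.0000 + 0.5442·86.2116] = 50.6228
Node 0 (S = 120): V_0 = e^(−0.06)·[0.4558·7.6876 + 0.5442·50.6228] = 29.2445

€29.24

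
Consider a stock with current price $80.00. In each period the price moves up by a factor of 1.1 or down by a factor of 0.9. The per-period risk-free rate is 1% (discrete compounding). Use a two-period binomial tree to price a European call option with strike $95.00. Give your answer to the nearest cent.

$0.53

Risk-neutral probability p = (1 + 0.01 − 0.9)/(1.1 − 0.9) = 0.1100/0.2000 = 0.5500
Terminal stock prices: S_uu = 96.8, S_ud = 79.2, S_dd = 64.8
Terminal payoffs (S − K): max(1.8, 0) = 1.8, max(-15.8, 0) = 0, max(-30.2, 0) = 0
Node u (S = 88): V_u = 1/1.01·[0.5500·1.8000 + 0.4500·0.0000] = 0.9802
Node d (S = 72): V_d = 1/1.01·[0.5500·0.0000 + 0.4500·0.0000] = 0.0000
Node 0 (S = 80): V_0 = 1/1.01·[0.5500·0.9802 + 0.4500·0.0000] = 0.5338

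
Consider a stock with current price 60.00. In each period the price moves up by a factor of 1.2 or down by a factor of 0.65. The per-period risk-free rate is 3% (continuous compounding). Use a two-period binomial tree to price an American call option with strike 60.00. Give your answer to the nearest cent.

Risk-neutral probability p = (e^0.03 − 0.65)/(1.2 − 0.65) = 0.3805/0.5500 = 0.6917
Terminal stock prices: S_uu = 86.4, S_ud = 46.8, S_dd = 25.35
Terminal payoffs (S − K): max(26.4, 0) = 26.4, max(-13.2, 0) = 0, max(-34.65, 0) = 0
Node u (S = 72): continuation = e^(−0.03)·[0.6917·26.4000 + 0.3083·0.0000] = 17.7221; exercise value = 12.0000 ≤ continuation, so V_u = 17.7221
Node d (S = 39): continuation = e^(−0.03)·[0.6917·0.0000 + 0.3083·0.0000] = 0.0000; exercise value = 0.0000 ≤ continuation, so V_d = 0.0000
Node 0 (S = 60): continuation = e^(−0.03)·[0.6917·17.7221 + 0.3083·0.0000] = 11.8967; exercise value = 0.0000 ≤ continuation, so V_0 = 11.8967

11.90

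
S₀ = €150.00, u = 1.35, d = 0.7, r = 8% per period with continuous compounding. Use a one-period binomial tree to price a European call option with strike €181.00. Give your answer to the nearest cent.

€11.70

Risk-neutral probability p = (e^0.08 − 0.7)/(1.35 − 0.7) = 0.3833/0.6500 = 0.5897
Terminal stock prices: S_u = 202.5, S_d = 105
Terminal payoffs (S − K): max(21.5, 0) = 21.5, max(-76, 0) = 0
Node 0 (S = 150): V_0 = e^(−0.08)·[0.5897·21.5000 + 0.4103·0.0000] = 11.7032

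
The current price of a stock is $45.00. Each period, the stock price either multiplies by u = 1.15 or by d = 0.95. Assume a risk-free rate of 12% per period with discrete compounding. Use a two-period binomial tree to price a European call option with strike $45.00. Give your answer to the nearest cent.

$9.20

Risk-neutral probability p = (1 + 0.12 − 0.95)/(1.15 − 0.95) = 0.1700/0.2000 = 0.8500
Terminal stock prices: S_uu = 59.51, S_ud = 49.16, S_dd = 40.61
Terminal payoffs (S − K): max(14.51, 0) = 14.51, max(4.162, 0) = 4.162, max(-4.388, 0) = 0
Node u (S = 51.75): V_u = 1/1.12·[0.8500·14.5125 + 0.1500·4.1625] = 11.5714
Node d (S = 42.75): V_d = 1/1.12·[0.8500·4.1625 + 0.1500·0.0000] = 3.1590
Node 0 (S = 45): V_0 = 1/1.12·[0.8500·11.5714 + 0.1500·3.1590] = 9.2050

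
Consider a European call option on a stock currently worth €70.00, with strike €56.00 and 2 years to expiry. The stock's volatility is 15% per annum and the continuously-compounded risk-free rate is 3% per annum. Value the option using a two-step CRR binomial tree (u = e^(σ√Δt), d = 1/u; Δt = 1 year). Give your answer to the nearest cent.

CRR parameters: u = e^(σ√Δt) = e^(0.15·√1) = 1.1618, d = 1/u = 0.8607
Per-period rate: rΔt = 0.03·1 = 0.03, so R = e^0.03 = 1.0305
Risk-neutral probability p = (e^0.03 − 0.8607)/(1.1618 − 0.8607) = 0.1697/0.3011 = 0.5637
Terminal stock prices: S_uu = 94.49, S_ud = 70, S_dd = 51.86
Terminal payoffs (S − K): max(38.49, 0) = 38.49, max(14, 0) = 14, max(-4.143, 0) = 0
Node u (S = 81.33): V_u = e^(−0.03)·[0.5637·38.4901 + 0.4363·14.0000] = 26.9834
Node d (S = 60.25): V_d = e^(−0.03)·[0.5637·14.0000 + 0.4363·0.0000] = 7.6586
Node 0 (S = 70): V_0 = e^(−0.03)·[0.5637·26.9834 + 0.4363·7.6586] = 18.0038

€18.00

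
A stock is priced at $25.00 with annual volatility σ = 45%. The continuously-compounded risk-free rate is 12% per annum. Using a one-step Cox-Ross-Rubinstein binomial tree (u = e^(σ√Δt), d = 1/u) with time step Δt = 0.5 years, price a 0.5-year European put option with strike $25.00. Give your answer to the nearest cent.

$3.10

CRR parameters: u = e^(σ√Δt) = e^(0.45·√0.5) = 1.3746, d = 1/u = 0.7275
Per-period rate: rΔt = 0.12·0.5 = 0.06, so R = e^0.06 = 1.0618
Risk-neutral probability p = (e^0.06 − 0.7275)/(1.3746 − 0.7275) = 0.3344/0.6472 = 0.5167
Terminal stock prices: S_u = 34.37, S_d = 18.19
Terminal payoffs (K − S): max(-9.366, 0) = 0, max(6.814, 0) = 6.814
Node 0 (S = 25): V_0 = e^(−0.06)·[0.5167·0.0000 + 0.4833·6.8135] = 3.1015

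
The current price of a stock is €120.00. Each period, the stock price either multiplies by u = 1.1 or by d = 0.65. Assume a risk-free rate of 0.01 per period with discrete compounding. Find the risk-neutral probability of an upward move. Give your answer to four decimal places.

Risk-neutral probability p = (1 + 0.01 − 0.65)/(1.1 − 0.65) = 0.3600/0.4500 = 0.8000

p = 0.8000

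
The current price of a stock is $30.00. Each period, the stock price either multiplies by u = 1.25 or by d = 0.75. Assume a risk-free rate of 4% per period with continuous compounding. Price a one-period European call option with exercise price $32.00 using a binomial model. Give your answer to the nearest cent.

$3.07

Risk-neutral probability p = (e^0.04 − 0.75)/(1.25 − 0.75) = 0.2908/0.5000 = 0.5816
Terminal stock prices: S_u = 37.5, S_d = 22.5
Terminal payoffs (S − K): max(5.5, 0) = 5.5, max(-9.5, 0) = 0
Node 0 (S = 30): V_0 = e^(−0.04)·[0.5816·5.5000 + 0.4184·0.0000] = 3.0735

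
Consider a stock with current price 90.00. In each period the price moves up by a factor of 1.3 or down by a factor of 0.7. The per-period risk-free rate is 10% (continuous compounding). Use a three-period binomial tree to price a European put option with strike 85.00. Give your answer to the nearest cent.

5.75

Risk-neutral probability p = (e^0.1 − 0.7)/(1.3 − 0.7) = 0.4052/0.6000 = 0.6753
Terminal stock prices: S_uuu = 197.7, S_uud = 106.5, S_udd = 57.33, S_ddd = 30.87
Terminal payoffs (K − S): max(-112.7, 0) = 0, max(-21.47, 0) = 0, max(27.67, 0) = 27.67, max(54.13, 0) = 54.13
Node uu (S = 152.1): V_uu = e^(−0.1)·[0.6753·0.0000 + 0.3247·0.0000] = 0.0000
Node ud (S = 81.9): V_ud = e^(−0.1)·[0.6753·0.0000 + 0.3247·27.6700] = 8.1298
Node dd (S = 44.1): V_dd = e^(−0.1)·[0.6753·27.6700 + 0.3247·54.1300] = 32.8112
Node u (S = 117): V_u = e^(−0.1)·[0.6753·0.0000 + 0.3247·8.1298] = 2.3887
Node d (S = 63): V_d = e^(−0.1)·[0.6753·8.1298 + 0.3247·32.8112] = 14.6079
Node 0 (S = 90): V_0 = e^(−0.1)·[0.6753·2.3887 + 0.3247·14.6079] = 5.7515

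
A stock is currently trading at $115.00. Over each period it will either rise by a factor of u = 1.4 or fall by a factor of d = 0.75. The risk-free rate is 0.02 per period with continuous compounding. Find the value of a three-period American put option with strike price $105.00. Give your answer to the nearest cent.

$17.08

Risk-neutral probability p = (e^0.02 − 0.75)/(1.4 − 0.75) = 0.2702/0.6500 = 0.4157
Terminal stock prices: S_uuu = 315.6, S_uud = 169, S_udd = 90.56, S_ddd = 48.52
Terminal payoffs (K − S): max(-210.6, 0) = 0, max(-64.05, 0) = 0, max(14.44, 0) = 14.44, max(56.48, 0) = 56.48
Node uu (S = 225.4): continuation = e^(−0.02)·[0.4157·0.0000 + 0.5843·0.0000] = 0.0000; exercise value = 0.0000 ≤ continuation, so V_uu = 0.0000
Node ud (S = 120.8): continuation = e^(−0.02)·[0.4157·0.0000 + 0.5843·14.4375] = 8.2689; exercise value = 0.0000 ≤ continuation, so V_ud = 8.2689
Node dd (S = 64.69): continuation = e^(−0.02)·[0.4157·14.4375 + 0.5843·56.4844] = 38.2334; exercise value = 40.3125 > continuation, so V_dd = 40.3125 (exercise)
Node u (S = 161): continuation = e^(−0.02)·[0.4157·0.0000 + 0.5843·8.2689] = 4.7359; exercise value = 0.0000 ≤ continuation, so V_u = 4.7359
Node d (S = 86.25): continuation = e^(−0.02)·[0.4157·8.2689 + 0.5843·40.3125] = 26.4577; exercise value = 18.7500 ≤ continuation, so V_d = 26.4577
Node 0 (S = 115): continuation = e^(−0.02)·[0.4157·4.7359 + 0.5843·26.4577] = 17.0829; exercise value = 0.0000 ≤ continuation, so V_0 = 17.0829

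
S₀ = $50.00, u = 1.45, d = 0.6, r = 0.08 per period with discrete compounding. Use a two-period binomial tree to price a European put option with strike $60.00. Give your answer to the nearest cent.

Risk-neutral probability p = (1 + 0.08 − 0.6)/(1.45 − 0.6) = 0.4800/0.8500 = 0.5647
Terminal stock prices: S_uu = 105.1, S_ud = 43.5, S_dd = 18
Terminal payoffs (K − S): max(-45.12, 0) = 0, max(16.5, 0) = 16.5, max(42, 0) = 42
Node u (S = 72.5): V_u = 1/1.08·[0.5647·0.0000 + 0.4353·16.5000] = 6.6503
Node d (S = 30): V_d = 1/1.08·[0.5647·16.5000 + 0.4353·42.0000] = 25.5556
Node 0 (S = 50): V_0 = 1/1.08·[0.5647·6.6503 + 0.4353·25.5556] = 13.7775

$13.78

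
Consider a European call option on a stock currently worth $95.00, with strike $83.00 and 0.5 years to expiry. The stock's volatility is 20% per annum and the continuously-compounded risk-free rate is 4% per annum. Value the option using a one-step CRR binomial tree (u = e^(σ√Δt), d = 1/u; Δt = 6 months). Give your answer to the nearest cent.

$13.88

CRR parameters: u = e^(σ√Δt) = e^(0.2·√0.5) = 1.1519, d = 1/u = 0.8681
Per-period rate: rΔt = 0.04·0.5 = 0.02, so R = e^0.02 = 1.0202
Risk-neutral probability p = (e^0.02 − 0.8681)/(1.1519 − 0.8681) = 0.1521/0.2838 = 0.5359
Terminal stock prices: S_u = 109.4, S_d = 82.47
Terminal payoffs (S − K): max(26.43, 0) = 26.43, max(-0.5283, 0) = 0
Node 0 (S = 95): V_0 = e^(−0.02)·[0.5359·26.4314 + 0.4641·0.0000] = 13.8838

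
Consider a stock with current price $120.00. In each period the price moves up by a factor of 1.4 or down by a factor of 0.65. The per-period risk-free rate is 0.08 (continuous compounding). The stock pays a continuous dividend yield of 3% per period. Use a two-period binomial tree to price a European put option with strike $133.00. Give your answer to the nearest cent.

Per-period risk-free factor R = e^0.08 = 1.0833; dividend-adjusted growth = e^(0.08−0.03) = 1.0513.
Risk-neutral probability p = (1.0513 − 0.65)/(1.4 − 0.65) = 0.4013/0.7500 = 0.5350
Terminal stock prices: S_uu = 235.2, S_ud = 109.2, S_dd = 50.7
Terminal payoffs (K − S): max(-102.2, 0) = 0, max(23.8, 0) = 23.8, max(82.3, 0) = 82.3
Node u (S = 168): V_u = e^(−0.08)·[0.5350·0.0000 + 0.4650·23.8000] = 10.2155
Node d (S = 78): V_d = e^(−0.08)·[0.5350·23.8000 + 0.4650·82.3000] = 47.0797
Node 0 (S = 120): V_0 = e^(−0.08)·[0.5350·10.2155 + 0.4650·47.0797] = 25.2531

$25.25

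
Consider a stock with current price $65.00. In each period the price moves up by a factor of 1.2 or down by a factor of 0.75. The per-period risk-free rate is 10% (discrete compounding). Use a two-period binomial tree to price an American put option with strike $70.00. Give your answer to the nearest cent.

Risk-neutral probability p = (1 + 0.1 − 0.75)/(1.2 − 0.75) = 0.3500/0.4500 = 0.7778
Terminal stock prices: S_uu = 93.6, S_ud = 58.5, S_dd = 36.56
Terminal payoffs (K − S): max(-23.6, 0) = 0, max(11.5, 0) = 11.5, max(33.44, 0) = 33.44
Node u (S = 78): continuation = 1/1.1·[0.7778·0.0000 + 0.2222·11.5000] = 2.3232; exercise value = 0.0000 ≤ continuation, so V_u = 2.3232
Node d (S = 48.75): continuation = 1/1.1·[0.7778·11.5000 + 0.2222·33.4375] = 14.8864; exercise value = 21.2500 > continuation, so V_d = 21.2500 (exercise)
Node 0 (S = 65): continuation = 1/1.1·[0.7778·2.3232 + 0.2222·21.2500] = 5.9356; exercise value = 5.0000 ≤ continuation, so V_0 = 5.9356

$5.94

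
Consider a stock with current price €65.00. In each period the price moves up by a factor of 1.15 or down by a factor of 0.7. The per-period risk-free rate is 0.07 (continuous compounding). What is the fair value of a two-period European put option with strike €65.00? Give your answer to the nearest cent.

Risk-neutral probability p = (e^0.07 − 0.7)/(1.15 − 0.7) = 0.3725/0.4500 = 0.8278
Terminal stock prices: S_uu = 85.96, S_ud = 52.32, S_dd = 31.85
Terminal payoffs (K − S): max(-20.96, 0) = 0, max(12.68, 0) = 12.68, max(33.15, 0) = 33.15
Node u (S = 74.75): V_u = e^(−0.07)·[0.8278·0.0000 + 0.1722·12.6750] = 2.0351
Node d (S = 45.5): V_d = e^(−0.07)·[0.8278·12.6750 + 0.1722·33.1500] = 15.1056
Node 0 (S = 65): V_0 = e^(−0.07)·[0.8278·2.0351 + 0.1722·15.1056] = 3.9962

€4.00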